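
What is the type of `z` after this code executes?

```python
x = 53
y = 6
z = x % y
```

int % int = int

int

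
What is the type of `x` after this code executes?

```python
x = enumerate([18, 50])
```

enumerate() returns an enumerate object

enumerate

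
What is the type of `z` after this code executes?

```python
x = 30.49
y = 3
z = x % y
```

float % int = float

float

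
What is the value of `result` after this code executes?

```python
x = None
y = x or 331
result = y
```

x = None; y = 331; result = 331

331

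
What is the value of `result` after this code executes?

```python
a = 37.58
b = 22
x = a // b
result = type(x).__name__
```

a is float; b is int; x is float; result = 'float'

'float'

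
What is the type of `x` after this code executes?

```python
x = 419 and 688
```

'and' with truthy values returns last operand (int)

int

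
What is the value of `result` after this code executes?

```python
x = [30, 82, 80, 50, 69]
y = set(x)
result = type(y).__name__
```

x is list; y is set; result = 'set'

'set'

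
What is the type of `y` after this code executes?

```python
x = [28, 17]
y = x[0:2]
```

Slicing a list returns a list

list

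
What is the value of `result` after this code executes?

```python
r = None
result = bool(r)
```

r = None; result = False

False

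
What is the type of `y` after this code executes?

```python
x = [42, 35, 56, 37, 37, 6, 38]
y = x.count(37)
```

list.count() returns int

int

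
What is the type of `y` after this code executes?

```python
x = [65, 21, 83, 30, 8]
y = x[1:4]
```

Slicing a list returns a list

list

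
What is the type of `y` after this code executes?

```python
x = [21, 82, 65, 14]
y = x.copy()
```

list.copy() returns list

list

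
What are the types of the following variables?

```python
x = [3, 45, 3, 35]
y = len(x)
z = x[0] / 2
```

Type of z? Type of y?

int / int = float; len() returns int

float, int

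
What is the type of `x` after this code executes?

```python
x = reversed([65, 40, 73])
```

reversed() on a list returns list_reverseiterator

list_reverseiterator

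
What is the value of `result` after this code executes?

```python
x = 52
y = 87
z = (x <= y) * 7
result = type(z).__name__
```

x is int; y is int; z is int; result = 'int'

'int'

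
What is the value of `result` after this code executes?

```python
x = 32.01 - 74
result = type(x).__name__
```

x is float; result = 'float'

'float'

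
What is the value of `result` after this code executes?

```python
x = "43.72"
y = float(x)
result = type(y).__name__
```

x is str; y is float; result = 'float'

'float'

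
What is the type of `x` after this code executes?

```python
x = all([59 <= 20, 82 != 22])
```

all() returns bool

bool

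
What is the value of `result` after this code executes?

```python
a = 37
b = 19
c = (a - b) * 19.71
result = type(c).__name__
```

a is int; b is int; c is float; result = 'float'

'float'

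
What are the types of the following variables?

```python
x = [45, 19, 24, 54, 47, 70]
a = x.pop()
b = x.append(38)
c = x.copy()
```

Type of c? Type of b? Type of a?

copy() returns list; append() returns None; pop() returns element

list, NoneType, int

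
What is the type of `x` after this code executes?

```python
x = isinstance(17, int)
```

isinstance() returns bool

bool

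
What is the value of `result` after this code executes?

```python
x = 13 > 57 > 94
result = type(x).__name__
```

x is bool; result = 'bool'

'bool'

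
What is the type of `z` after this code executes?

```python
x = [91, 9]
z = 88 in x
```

'in' operator returns bool

bool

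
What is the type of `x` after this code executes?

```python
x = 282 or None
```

'or' returns first truthy value

int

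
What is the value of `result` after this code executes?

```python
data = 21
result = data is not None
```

data = 21; result = True

True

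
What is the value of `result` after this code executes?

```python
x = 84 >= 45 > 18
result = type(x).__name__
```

x is bool; result = 'bool'

'bool'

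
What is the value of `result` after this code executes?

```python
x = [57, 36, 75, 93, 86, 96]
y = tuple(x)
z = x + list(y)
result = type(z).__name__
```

x is list; y is tuple; z is list; result = 'list'

'list'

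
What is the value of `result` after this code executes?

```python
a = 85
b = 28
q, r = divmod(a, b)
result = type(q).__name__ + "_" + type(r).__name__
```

a is int; b is int; q is int; r is int; result = 'int_int'

'int_int'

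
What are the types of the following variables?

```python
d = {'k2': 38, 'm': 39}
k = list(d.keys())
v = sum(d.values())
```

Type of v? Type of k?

sum of ints is int; list() converts to list

int, list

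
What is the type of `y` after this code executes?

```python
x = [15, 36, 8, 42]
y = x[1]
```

Indexing list[int] returns int

int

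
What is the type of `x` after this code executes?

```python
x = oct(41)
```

oct() returns str representation

str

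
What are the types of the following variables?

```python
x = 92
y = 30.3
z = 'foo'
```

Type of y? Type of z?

y is assigned a number with a decimal point, so it is a float; z is assigned a quoted string literal, so it is a str

float, str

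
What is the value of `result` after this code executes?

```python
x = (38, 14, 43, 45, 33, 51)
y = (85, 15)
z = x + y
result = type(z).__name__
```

x is tuple; y is tuple; z is tuple; result = 'tuple'

'tuple'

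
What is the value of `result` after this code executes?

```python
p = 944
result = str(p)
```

p = 944; result = '944'

'944'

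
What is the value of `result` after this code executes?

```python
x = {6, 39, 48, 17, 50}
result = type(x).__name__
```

x is set; result = 'set'

'set'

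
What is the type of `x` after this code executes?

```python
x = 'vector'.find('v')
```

str.find() returns int index

int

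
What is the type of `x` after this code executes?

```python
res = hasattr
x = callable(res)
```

callable() returns bool

bool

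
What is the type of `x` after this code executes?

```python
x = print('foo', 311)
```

print() returns None

NoneType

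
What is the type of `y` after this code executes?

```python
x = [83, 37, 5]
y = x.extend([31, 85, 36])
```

list.extend() returns None

NoneType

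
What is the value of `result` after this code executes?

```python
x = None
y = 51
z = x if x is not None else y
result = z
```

x = None; y = 51; z = 51; result = 51

51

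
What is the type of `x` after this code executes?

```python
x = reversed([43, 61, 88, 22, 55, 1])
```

reversed() on a list returns list_reverseiterator

list_reverseiterator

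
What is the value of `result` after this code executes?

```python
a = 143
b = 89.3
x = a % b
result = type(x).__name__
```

a is int; b is float; x is float; result = 'float'

'float'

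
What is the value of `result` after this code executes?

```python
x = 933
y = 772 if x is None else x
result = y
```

x = 933; y = 933; result = 933

933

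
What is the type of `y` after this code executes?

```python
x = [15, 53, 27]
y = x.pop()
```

list.pop() returns the popped element

int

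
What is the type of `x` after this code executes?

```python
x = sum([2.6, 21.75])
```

sum() of floats returns float

float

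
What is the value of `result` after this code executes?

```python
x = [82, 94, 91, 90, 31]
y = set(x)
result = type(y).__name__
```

x is list; y is set; result = 'set'

'set'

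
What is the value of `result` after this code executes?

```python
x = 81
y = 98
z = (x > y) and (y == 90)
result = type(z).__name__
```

x is int; y is int; z is bool; result = 'bool'

'bool'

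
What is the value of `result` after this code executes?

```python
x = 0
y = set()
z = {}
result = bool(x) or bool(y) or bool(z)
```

x = 0; y = set(); z = {}; result = False

False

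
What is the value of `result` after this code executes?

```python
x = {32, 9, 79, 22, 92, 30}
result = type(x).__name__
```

x is set; result = 'set'

'set'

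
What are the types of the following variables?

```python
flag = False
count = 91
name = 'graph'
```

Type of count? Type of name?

count is assigned a bare integer (no decimal point), so it is an int; name is assigned a quoted string literal, so it is a str

int, str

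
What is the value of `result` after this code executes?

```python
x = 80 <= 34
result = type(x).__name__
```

x is bool; result = 'bool'

'bool'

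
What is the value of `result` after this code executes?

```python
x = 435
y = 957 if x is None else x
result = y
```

x = 435; y = 435; result = 435

435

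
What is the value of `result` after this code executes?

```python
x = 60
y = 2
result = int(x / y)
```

x = 60; y = 2; result = 30

30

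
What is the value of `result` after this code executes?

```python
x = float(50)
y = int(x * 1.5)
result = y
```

x = 50.0; y = 75; result = 75

75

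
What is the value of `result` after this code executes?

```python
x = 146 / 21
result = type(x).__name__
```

x is float; result = 'float'

'float'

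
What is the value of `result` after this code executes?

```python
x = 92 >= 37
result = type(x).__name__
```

x is bool; result = 'bool'

'bool'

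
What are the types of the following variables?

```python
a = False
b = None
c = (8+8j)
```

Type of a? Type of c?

a is assigned the constant False, which has type bool; c is assigned (8+8j), an int plus an imaginary literal (j suffix), which evaluates to complex

bool, complex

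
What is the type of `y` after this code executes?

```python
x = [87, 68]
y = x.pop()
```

list.pop() returns the popped element

int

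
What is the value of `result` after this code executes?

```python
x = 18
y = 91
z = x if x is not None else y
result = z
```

x = 18; y = 91; z = 18; result = 18

18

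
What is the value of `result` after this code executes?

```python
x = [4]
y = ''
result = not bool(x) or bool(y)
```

x = [4]; y = ''; result = False

False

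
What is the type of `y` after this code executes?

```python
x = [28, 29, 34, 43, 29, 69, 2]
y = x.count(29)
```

list.count() returns int

int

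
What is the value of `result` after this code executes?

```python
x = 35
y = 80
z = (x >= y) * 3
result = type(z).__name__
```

x is int; y is int; z is int; result = 'int'

'int'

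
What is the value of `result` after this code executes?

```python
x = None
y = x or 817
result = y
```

x = None; y = 817; result = 817

817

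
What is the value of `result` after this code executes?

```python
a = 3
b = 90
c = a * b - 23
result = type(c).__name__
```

a is int; b is int; c is int; result = 'int'

'int'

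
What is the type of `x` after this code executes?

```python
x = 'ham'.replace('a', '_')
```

str.replace() returns str

str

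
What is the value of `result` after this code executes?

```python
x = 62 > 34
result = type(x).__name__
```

x is bool; result = 'bool'

'bool'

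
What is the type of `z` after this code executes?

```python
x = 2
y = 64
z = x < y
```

Comparison returns bool

bool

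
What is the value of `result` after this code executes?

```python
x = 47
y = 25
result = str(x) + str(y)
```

x = 47; y = 25; result = '4725'

'4725'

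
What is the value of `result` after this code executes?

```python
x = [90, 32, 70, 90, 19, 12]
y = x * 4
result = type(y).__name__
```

x is list; y is list; result = 'list'

'list'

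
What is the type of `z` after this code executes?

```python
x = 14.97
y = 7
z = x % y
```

float % int = float

float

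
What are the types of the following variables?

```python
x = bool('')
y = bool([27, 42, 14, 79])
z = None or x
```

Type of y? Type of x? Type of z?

bool() returns bool; bool() returns bool; None or bool returns the bool

bool, bool, bool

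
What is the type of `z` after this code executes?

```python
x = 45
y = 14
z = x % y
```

int % int = int

int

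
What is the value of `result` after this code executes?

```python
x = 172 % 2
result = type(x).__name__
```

x is int; result = 'int'

'int'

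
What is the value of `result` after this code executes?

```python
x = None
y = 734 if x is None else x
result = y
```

x = None; y = 734; result = 734

734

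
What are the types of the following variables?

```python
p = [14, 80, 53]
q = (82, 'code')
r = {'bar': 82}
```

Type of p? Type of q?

p is assigned a list literal (square brackets); q is assigned a tuple (parenthesized, comma-separated values)

list, tuple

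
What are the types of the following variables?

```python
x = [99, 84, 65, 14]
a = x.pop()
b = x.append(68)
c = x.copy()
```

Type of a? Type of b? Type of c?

pop() returns element; append() returns None; copy() returns list

int, NoneType, list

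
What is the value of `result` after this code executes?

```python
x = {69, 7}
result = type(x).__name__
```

x is set; result = 'set'

'set'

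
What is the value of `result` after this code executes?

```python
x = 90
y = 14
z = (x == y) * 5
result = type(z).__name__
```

x is int; y is int; z is int; result = 'int'

'int'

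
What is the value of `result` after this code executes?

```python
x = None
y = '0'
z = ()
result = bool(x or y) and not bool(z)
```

x = None; y = '0'; z = (); result = True

True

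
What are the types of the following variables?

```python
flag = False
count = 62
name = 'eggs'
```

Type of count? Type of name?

count is assigned a bare integer (no decimal point), so it is an int; name is assigned a quoted string literal, so it is a str

int, str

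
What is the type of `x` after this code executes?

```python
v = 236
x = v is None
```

'is' comparison returns bool

bool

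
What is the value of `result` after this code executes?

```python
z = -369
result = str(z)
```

z = -369; result = '-369'

'-369'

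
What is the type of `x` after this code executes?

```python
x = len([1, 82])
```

len() always returns int

int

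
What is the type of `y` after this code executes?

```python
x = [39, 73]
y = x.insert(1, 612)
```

list.insert() returns None

NoneType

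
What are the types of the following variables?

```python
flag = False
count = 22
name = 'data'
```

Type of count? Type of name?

count is assigned a bare integer (no decimal point), so it is an int; name is assigned a quoted string literal, so it is a str

int, str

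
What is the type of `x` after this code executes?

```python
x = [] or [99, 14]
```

'or' returns first truthy value (list)

list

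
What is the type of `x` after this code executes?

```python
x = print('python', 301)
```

print() returns None

NoneType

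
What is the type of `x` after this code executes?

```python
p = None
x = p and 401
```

'and' returns first falsy value (None)

NoneType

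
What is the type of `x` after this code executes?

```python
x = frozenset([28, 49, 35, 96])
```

frozenset() returns frozenset

frozenset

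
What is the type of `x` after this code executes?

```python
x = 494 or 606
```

'or' returns first truthy value (int)

int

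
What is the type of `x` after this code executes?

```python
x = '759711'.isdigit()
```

str.isdigit() returns bool

bool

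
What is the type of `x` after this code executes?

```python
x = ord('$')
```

ord() returns int (code point)

int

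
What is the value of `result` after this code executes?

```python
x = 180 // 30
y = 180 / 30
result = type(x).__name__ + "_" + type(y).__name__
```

x is int; y is float; result = 'int_float'

'int_float'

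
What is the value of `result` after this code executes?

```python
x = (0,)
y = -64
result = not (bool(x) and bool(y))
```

x = (0,); y = -64; result = False

False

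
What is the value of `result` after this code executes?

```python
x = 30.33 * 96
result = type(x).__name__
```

x is float; result = 'float'

'float'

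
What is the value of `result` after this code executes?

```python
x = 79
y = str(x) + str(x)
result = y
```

x = 79; y = '7979'; result = '7979'

'7979'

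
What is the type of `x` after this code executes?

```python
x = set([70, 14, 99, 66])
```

set() constructor returns set

set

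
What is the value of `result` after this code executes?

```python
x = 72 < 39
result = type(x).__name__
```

x is bool; result = 'bool'

'bool'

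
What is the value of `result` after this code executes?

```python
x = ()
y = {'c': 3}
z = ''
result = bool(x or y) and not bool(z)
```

x = (); y = {'c': 3}; z = ''; result = True

True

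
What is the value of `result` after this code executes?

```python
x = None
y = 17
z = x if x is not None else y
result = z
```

x = None; y = 17; z = 17; result = 17

17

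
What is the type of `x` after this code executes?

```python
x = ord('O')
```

ord() returns int (code point)

int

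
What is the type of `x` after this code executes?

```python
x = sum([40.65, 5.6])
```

sum() of floats returns float

float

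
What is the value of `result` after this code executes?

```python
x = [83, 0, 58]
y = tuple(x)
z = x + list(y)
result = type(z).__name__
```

x is list; y is tuple; z is list; result = 'list'

'list'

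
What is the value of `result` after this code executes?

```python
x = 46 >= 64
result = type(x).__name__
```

x is bool; result = 'bool'

'bool'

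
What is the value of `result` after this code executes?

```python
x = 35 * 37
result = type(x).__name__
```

x is int; result = 'int'

'int'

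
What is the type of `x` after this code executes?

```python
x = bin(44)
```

bin() returns str representation

str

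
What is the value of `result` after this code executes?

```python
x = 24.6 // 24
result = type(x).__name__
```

x is float; result = 'float'

'float'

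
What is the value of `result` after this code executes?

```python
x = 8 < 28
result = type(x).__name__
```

x is bool; result = 'bool'

'bool'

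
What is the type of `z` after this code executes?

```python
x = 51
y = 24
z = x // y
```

int // int = int

int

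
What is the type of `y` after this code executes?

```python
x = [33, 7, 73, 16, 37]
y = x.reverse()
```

list.reverse() returns None

NoneType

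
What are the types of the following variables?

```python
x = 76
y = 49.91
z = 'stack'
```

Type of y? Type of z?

y is assigned a number with a decimal point, so it is a float; z is assigned a quoted string literal, so it is a str

float, str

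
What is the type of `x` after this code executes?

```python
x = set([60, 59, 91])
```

set() constructor returns set

set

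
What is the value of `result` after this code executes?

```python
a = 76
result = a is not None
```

a = 76; result = True

True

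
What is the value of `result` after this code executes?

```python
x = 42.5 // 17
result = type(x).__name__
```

x is float; result = 'float'

'float'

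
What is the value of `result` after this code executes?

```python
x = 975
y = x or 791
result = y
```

x = 975; y = 975; result = 975

975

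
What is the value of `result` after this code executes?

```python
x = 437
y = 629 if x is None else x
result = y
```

x = 437; y = 437; result = 437

437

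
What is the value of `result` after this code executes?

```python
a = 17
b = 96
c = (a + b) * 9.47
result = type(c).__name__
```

a is int; b is int; c is float; result = 'float'

'float'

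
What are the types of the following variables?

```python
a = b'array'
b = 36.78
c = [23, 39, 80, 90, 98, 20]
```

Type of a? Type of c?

a is assigned a bytes literal (b'...' prefix); c is assigned a list literal (square brackets)

bytes, list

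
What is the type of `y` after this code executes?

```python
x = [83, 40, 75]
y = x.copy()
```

list.copy() returns list

list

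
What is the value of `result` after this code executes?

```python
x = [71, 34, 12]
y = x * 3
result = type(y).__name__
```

x is list; y is list; result = 'list'

'list'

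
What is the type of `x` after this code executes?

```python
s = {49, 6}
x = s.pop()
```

Popping from set[int] returns int

int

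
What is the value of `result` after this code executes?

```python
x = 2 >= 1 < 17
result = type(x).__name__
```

x is bool; result = 'bool'

'bool'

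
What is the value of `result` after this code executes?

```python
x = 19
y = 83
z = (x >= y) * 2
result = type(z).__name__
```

x is int; y is int; z is int; result = 'int'

'int'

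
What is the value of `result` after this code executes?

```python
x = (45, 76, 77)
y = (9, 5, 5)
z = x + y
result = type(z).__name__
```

x is tuple; y is tuple; z is tuple; result = 'tuple'

'tuple'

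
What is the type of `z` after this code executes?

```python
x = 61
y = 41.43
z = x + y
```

int + float = float

float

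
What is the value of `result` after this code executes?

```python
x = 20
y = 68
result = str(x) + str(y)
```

x = 20; y = 68; result = '2068'

'2068'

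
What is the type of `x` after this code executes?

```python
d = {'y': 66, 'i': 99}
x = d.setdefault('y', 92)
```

dict.setdefault() returns the (existing or default) value

int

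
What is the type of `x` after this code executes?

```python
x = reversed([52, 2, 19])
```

reversed() on a list returns list_reverseiterator

list_reverseiterator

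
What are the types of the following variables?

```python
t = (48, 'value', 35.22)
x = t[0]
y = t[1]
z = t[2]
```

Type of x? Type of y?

tuple[0] is int; tuple[1] is str

int, str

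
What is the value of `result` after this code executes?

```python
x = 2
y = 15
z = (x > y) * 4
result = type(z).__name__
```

x is int; y is int; z is int; result = 'int'

'int'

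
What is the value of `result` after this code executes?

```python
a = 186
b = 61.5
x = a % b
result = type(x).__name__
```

a is int; b is float; x is float; result = 'float'

'float'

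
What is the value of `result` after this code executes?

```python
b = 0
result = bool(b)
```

b = 0; result = False

False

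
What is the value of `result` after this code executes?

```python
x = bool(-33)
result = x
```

x = True; result = True

True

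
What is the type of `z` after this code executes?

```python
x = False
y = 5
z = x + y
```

bool + int = int (bool is subclass of int)

int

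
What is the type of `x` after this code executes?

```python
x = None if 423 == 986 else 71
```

423 == 986 is False, so the else branch is taken

int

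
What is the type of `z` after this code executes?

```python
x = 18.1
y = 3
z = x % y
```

float % int = float

float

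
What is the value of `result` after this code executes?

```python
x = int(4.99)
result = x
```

x = 4; result = 4

4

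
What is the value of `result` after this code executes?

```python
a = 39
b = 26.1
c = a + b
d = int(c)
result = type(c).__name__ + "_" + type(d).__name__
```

a is int; b is float; c is float; d is int; result = 'float_int'

'float_int'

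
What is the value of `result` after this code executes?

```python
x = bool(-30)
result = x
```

x = True; result = True

True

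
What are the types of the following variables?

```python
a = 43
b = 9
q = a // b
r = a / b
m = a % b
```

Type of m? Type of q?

% of ints returns int; // returns int

int, int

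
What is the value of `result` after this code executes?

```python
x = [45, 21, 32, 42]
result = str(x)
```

x = [45, 21, 32, 42]; result = '[45, 21, 32, 42]'

'[45, 21, 32, 42]'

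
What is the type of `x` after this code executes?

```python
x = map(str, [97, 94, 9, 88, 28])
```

map() returns a map object

map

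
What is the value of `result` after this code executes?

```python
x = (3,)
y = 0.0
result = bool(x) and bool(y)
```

x = (3,); y = 0.0; result = False

False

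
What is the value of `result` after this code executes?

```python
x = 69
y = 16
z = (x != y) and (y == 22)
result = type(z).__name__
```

x is int; y is int; z is bool; result = 'bool'

'bool'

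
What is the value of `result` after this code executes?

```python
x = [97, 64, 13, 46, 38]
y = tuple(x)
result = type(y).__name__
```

x is list; y is tuple; result = 'tuple'

'tuple'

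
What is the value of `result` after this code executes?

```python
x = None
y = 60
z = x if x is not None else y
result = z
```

x = None; y = 60; z = 60; result = 60

60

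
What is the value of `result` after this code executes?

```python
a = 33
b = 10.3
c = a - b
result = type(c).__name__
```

a is int; b is float; c is float; result = 'float'

'float'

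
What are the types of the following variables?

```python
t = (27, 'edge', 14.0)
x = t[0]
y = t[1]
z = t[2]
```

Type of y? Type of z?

tuple[1] is str; tuple[2] is float

str, float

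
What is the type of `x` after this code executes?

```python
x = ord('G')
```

ord() returns int (code point)

int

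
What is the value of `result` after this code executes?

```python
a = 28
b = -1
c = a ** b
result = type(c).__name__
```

a is int; b is int; c is float; result = 'float'

'float'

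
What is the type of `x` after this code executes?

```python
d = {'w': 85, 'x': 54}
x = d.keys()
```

.keys() returns dict_keys view

dict_keys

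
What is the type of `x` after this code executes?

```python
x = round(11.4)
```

round() with no decimal places returns int

int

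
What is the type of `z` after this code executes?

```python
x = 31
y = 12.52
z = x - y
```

int - float = float

float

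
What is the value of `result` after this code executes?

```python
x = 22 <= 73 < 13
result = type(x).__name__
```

x is bool; result = 'bool'

'bool'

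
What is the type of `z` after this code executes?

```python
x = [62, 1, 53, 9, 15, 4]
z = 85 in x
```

'in' operator returns bool

bool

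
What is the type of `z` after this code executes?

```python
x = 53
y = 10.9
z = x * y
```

int * float = float

float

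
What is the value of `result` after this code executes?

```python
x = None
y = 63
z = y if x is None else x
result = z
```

x = None; y = 63; z = 63; result = 63

63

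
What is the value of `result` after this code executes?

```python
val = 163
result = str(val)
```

val = 163; result = '163'

'163'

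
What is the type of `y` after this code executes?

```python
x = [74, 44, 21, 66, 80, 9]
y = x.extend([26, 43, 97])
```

list.extend() returns None

NoneType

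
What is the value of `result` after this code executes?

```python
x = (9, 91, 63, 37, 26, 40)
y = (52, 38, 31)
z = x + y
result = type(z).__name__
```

x is tuple; y is tuple; z is tuple; result = 'tuple'

'tuple'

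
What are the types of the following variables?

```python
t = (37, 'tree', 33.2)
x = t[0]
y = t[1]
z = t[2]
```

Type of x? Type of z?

tuple[0] is int; tuple[2] is float

int, float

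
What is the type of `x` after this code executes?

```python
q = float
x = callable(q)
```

callable() returns bool

bool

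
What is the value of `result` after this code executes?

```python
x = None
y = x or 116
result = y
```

x = None; y = 116; result = 116

116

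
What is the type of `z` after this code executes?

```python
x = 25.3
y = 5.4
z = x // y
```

float // float = float

float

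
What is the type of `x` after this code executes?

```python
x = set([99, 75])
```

set() constructor returns set

set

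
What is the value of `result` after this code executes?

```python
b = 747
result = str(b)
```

b = 747; result = '747'

'747'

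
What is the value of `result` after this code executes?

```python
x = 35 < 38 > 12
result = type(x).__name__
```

x is bool; result = 'bool'

'bool'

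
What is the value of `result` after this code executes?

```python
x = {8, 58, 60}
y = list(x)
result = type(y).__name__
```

x is set; y is list; result = 'list'

'list'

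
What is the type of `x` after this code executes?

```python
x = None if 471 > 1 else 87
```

471 > 1 is True, so the if branch is taken

NoneType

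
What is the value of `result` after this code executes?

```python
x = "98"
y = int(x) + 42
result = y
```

x = '98'; y = 140; result = 140

140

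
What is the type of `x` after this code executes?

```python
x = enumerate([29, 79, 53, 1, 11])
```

enumerate() returns an enumerate object

enumerate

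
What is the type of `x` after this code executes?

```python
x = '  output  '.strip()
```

str.strip() returns str

str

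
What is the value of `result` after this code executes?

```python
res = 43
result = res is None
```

res = 43; result = False

False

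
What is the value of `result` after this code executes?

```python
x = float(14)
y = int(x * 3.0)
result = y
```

x = 14.0; y = 42; result = 42

42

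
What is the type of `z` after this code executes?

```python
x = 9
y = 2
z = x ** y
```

positive int ** positive int = int

int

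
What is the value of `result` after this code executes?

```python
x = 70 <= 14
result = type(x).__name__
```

x is bool; result = 'bool'

'bool'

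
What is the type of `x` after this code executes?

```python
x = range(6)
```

range() returns a range object

range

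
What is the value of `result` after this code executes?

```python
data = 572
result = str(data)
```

data = 572; result = '572'

'572'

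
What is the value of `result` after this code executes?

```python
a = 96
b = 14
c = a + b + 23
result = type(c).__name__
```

a is int; b is int; c is int; result = 'int'

'int'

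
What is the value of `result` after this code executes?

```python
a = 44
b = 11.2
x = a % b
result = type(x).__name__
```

a is int; b is float; x is float; result = 'float'

'float'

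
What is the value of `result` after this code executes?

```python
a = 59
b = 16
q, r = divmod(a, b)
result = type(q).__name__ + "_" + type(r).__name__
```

a is int; b is int; q is int; r is int; result = 'int_int'

'int_int'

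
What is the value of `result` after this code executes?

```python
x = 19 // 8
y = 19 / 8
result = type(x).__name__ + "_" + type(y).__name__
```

x is int; y is float; result = 'int_float'

'int_float'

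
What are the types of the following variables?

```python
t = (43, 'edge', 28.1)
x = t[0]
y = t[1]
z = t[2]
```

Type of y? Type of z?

tuple[1] is str; tuple[2] is float

str, float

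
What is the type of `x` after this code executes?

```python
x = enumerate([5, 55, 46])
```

enumerate() returns an enumerate object

enumerate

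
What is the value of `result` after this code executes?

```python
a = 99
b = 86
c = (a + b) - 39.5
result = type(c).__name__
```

a is int; b is int; c is float; result = 'float'

'float'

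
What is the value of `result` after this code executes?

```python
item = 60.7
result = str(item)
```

item = 60.7; result = '60.7'

'60.7'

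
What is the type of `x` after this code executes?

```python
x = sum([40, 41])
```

sum() of ints returns int

int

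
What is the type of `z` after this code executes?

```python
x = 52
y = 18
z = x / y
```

int / int = float

float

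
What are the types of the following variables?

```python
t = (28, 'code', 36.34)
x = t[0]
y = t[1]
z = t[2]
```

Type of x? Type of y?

tuple[0] is int; tuple[1] is str

int, str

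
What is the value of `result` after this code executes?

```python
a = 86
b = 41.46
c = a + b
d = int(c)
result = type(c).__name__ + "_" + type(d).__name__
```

a is int; b is float; c is float; d is int; result = 'float_int'

'float_int'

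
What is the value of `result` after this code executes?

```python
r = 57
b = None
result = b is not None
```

r = 57; b = None; result = False

False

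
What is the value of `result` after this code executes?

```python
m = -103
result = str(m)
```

m = -103; result = '-103'

'-103'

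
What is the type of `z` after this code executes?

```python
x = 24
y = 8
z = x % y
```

int % int = int

int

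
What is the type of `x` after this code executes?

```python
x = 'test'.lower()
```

str.lower() returns str

str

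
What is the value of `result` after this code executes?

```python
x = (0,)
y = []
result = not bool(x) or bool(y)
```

x = (0,); y = []; result = False

False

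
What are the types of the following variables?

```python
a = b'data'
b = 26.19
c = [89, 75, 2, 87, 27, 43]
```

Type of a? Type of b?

a is assigned a bytes literal (b'...' prefix); b is assigned a number with a decimal point, so it is a float

bytes, float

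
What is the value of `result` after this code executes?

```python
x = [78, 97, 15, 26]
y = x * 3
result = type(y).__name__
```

x is list; y is list; result = 'list'

'list'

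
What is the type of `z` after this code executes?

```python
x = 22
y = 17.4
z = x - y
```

int - float = float

float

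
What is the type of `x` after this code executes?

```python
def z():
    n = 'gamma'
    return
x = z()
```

Bare return returns None

NoneType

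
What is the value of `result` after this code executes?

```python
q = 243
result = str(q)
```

q = 243; result = '243'

'243'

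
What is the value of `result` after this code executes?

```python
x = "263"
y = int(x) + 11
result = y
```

x = '263'; y = 274; result = 274

274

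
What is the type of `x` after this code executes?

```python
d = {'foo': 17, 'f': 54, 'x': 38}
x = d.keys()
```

.keys() returns dict_keys view

dict_keys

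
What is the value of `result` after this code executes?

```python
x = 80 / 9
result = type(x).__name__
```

x is float; result = 'float'

'float'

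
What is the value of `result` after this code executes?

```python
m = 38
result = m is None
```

m = 38; result = False

False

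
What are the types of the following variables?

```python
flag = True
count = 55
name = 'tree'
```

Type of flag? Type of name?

flag is assigned the constant True, which has type bool; name is assigned a quoted string literal, so it is a str

bool, str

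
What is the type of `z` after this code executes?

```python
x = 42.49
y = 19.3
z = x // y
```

float // float = float

float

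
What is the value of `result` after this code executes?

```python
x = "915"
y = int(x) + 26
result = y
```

x = '915'; y = 941; result = 941

941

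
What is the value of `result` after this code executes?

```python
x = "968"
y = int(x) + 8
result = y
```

x = '968'; y = 976; result = 976

976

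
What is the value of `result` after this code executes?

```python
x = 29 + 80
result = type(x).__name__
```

x is int; result = 'int'

'int'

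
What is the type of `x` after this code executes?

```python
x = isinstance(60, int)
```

isinstance() returns bool

bool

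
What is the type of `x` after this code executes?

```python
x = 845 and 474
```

'and' with truthy values returns last operand (int)

int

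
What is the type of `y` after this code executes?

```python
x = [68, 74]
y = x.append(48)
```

list.append() returns None (mutates in place)

NoneType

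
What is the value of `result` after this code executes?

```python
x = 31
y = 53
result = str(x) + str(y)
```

x = 31; y = 53; result = '3153'

'3153'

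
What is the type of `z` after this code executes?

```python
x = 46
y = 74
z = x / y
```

int / int = float

float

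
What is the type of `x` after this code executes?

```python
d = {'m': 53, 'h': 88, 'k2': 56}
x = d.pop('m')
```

dict.pop() returns the value

int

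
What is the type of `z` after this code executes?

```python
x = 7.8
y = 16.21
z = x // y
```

float // float = float

float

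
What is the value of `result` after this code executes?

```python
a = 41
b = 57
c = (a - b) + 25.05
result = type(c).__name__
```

a is int; b is int; c is float; result = 'float'

'float'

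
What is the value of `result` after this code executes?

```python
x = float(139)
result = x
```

x = 139.0; result = 139.0

139.0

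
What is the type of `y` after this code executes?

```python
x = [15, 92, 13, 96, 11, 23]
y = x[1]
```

Indexing list[int] returns int

int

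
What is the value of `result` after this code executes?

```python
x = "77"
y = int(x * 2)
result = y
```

x = '77'; y = 7777; result = 7777

7777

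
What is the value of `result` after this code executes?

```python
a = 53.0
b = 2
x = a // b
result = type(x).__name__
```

a is float; b is int; x is float; result = 'float'

'float'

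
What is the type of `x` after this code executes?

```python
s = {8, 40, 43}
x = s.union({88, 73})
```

set.union() returns a new set

set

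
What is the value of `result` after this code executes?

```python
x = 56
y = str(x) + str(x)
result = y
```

x = 56; y = '5656'; result = '5656'

'5656'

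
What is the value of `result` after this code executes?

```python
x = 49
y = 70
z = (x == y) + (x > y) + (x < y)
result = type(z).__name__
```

x is int; y is int; z is int; result = 'int'

'int'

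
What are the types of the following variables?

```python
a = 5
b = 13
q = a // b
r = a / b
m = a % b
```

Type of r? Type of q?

/ returns float; // returns int

float, int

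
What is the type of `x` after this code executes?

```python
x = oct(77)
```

oct() returns str representation

str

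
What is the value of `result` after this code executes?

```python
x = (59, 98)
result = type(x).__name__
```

x is tuple; result = 'tuple'

'tuple'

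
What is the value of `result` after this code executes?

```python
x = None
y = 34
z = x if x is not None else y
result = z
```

x = None; y = 34; z = 34; result = 34

34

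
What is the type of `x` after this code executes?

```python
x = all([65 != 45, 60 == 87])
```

all() returns bool

bool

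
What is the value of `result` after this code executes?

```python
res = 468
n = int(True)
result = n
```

res = 468; n = 1; result = 1

1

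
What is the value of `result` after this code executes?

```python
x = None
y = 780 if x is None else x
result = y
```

x = None; y = 780; result = 780

780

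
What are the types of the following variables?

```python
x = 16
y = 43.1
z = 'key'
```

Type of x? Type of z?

x is assigned a bare integer (no decimal point), so it is an int; z is assigned a quoted string literal, so it is a str

int, str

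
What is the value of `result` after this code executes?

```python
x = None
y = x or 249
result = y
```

x = None; y = 249; result = 249

249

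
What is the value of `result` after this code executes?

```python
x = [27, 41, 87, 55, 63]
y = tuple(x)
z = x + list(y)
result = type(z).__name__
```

x is list; y is tuple; z is list; result = 'list'

'list'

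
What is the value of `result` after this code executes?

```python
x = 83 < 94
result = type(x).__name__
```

x is bool; result = 'bool'

'bool'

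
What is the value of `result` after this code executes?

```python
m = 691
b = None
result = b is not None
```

m = 691; b = None; result = False

False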